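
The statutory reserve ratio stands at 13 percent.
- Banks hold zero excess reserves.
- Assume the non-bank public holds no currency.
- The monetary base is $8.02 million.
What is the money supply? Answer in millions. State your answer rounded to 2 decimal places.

With no currency drain or excess reserves, the money multiplier is m = 1/rr = 1/0.13 ≈ 7.6923.
Money supply M = m × MB = 7.6923 × 8.02 ≈ 61.6922 million.

$61.69 million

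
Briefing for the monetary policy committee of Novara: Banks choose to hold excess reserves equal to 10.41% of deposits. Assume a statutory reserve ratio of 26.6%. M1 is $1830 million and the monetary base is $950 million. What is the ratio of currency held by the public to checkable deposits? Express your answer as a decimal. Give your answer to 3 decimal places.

Using m = M/MB = 1830/950 ≈ 1.926316. From m = (1 + c)/(c + rr + e), rearranging gives 1 + c = m·(c + rr + e), so c·(1 − m) = m·(rr + e) − 1.
Hence c = [m·(rr + e) − 1]/(1 − m) = [1.926316 × (0.266 + 0.1041) − 1] / (1 − 1.926316) ≈ 0.309906.

0.310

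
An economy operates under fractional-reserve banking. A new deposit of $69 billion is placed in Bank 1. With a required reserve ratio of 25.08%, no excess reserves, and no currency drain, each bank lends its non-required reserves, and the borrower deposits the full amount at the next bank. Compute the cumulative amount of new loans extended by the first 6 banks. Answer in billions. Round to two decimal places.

Bank i lends (1 − rr)^i of the original deposit: Bank 1 lends 69·0.7492 = 51.6948, Bank 2 lends 69·0.7492² ≈ 38.7297, and so on.
Summing a geometric series: total = 69·[0.7492·(1 − 0.7492^6) / (1 − 0.7492)] ≈ 169.6689 billion.

$169.67 billion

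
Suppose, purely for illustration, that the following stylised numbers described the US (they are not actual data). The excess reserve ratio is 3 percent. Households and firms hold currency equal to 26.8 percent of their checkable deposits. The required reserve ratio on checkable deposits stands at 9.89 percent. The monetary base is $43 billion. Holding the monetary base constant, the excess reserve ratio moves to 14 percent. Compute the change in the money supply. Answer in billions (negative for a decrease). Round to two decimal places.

Initially m₁ = (1 + 0.268) / (0.0989 + 0.03 + 0.268) ≈ 3.19476, so M₁ = 3.19476 × 43 ≈ 137.3747 billion.
After the change m₂ = (1 + 0.268) / (0.0989 + 0.14 + 0.268) ≈ 2.50148, so M₂ = 2.50148 × 43 ≈ 107.5636 billion.
ΔM = M₂ − M₁ = 107.5636 − 137.3747 = -29.8111 billion.

-29.81 billion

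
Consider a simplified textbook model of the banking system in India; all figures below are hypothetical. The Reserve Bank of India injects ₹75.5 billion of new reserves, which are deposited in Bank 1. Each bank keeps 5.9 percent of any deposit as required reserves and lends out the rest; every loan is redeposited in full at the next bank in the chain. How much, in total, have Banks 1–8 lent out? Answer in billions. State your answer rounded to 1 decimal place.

₹463.9 billion

Bank i lends (1 − rr)^i of the original deposit: Bank 1 lends 75.5·0.9410 = 71.0455, Bank 2 lends 75.5·0.9410² ≈ 66.8538, and so on.
Summing a geometric series: total = 75.5·[0.9410·(1 − 0.9410^8) / (1 − 0.9410)] ≈ 463.8716 billion.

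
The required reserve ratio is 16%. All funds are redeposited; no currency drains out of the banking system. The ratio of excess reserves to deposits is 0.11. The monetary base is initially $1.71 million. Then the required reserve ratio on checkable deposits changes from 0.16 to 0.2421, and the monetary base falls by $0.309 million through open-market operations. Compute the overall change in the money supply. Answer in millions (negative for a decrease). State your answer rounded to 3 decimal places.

-2.354 million

Before: m₁ = 1 / (0.16 + 0.11) ≈ 3.70370, MB₁ = 1.71, so M₁ = 3.70370 × 1.71 ≈ 6.3333 million.
After: m₂ = 1 / (0.2421 + 0.11) ≈ 2.84010, MB₂ = 1.71 − 0.309 = 1.401, so M₂ = 2.84010 × 1.401 ≈ 3.979 million.
ΔM = M₂ − M₁ = 3.979 − 6.3333 = -2.3543 million.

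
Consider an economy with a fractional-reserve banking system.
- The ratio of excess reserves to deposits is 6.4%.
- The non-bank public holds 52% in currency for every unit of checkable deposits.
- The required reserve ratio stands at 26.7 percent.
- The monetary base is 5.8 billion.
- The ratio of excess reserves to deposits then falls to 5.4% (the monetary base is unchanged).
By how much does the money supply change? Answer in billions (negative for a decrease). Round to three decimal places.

Initially m₁ = (1 + 0.52) / (0.267 + 0.064 + 0.52) ≈ 1.78613, so M₁ = 1.78613 × 5.8 ≈ 10.3596 billion.
After the change m₂ = (1 + 0.52) / (0.267 + 0.054 + 0.52) ≈ 1.80737, so M₂ = 1.80737 × 5.8 ≈ 10.4827 billion.
ΔM = M₂ − M₁ = 10.4827 − 10.3596 = 0.1231 billion.

0.123 billion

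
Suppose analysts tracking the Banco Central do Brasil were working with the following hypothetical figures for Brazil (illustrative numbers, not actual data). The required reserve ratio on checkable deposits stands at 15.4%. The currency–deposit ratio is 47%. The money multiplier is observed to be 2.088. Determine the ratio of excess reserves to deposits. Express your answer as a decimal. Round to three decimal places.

0.080

Using m = 2.088. Since m = (1 + c)/(c + rr + e), the denominator satisfies c + rr + e = (1 + c)/m = (1 + 0.47) / 2.088 ≈ 0.704023.
With c = 0.47 and rr = 0.154, the ratio of excess reserves to deposits is 0.704023 − 0.47 − 0.154 = 0.080023.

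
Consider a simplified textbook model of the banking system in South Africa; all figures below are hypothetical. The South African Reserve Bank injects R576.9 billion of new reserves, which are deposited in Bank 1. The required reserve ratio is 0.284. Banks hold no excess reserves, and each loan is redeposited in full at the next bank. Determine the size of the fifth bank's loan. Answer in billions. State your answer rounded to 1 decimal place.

R108.6 billion

Each bank lends a fraction (1 − rr) = 0.7160 of the deposit it receives, so Bank 5 receives 576.9·0.7160^4 and lends 576.9·0.7160^5 ≈ 108.5590 billion.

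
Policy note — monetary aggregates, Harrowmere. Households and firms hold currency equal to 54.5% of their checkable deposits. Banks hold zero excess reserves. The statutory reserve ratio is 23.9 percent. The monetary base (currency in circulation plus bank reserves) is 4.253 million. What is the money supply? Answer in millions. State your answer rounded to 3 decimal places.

The money multiplier is m = (1 + c) / (rr + c) = (1 + 0.545) / (0.239 + 0.545) ≈ 1.97066.
So M = m × MB = 1.97066 × 4.253 ≈ 8.3812 million.

8.381 million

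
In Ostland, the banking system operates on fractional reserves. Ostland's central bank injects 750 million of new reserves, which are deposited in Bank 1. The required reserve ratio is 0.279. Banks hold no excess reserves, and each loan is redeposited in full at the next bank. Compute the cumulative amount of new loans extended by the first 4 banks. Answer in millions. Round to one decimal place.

Bank i lends (1 − rr)^i of the original deposit: Bank 1 lends 750·0.7210 = 540.7500, Bank 2 lends 750·0.7210² ≈ 389.8807, and so on.
Summing a geometric series: total = 750·[0.7210·(1 − 0.7210^4) / (1 − 0.7210)] ≈ 1414.4108 million.

1414.4 million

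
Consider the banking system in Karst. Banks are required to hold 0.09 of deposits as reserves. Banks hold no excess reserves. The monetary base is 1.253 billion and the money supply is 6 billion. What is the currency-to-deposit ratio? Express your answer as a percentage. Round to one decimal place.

Using m = M/MB = 6/1.253 ≈ 4.788508. From m = (1 + c)/(c + rr + e), rearranging gives 1 + c = m·(c + rr + e), so c·(1 − m) = m·(rr + e) − 1.
Hence c = [m·(rr + e) − 1]/(1 − m) = [4.788508 × (0.09 + 0) − 1] / (1 − 4.788508) ≈ 0.150200.

15.0%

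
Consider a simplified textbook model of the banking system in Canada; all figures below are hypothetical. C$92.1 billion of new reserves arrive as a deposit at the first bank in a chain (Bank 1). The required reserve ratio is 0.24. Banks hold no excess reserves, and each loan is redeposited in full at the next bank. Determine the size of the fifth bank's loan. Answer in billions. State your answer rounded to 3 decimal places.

Each bank lends a fraction (1 − rr) = 0.7600 of the deposit it receives, so Bank 5 receives 92.1·0.7600^4 and lends 92.1·0.7600^5 ≈ 23.3522 billion.

C$23.352 billion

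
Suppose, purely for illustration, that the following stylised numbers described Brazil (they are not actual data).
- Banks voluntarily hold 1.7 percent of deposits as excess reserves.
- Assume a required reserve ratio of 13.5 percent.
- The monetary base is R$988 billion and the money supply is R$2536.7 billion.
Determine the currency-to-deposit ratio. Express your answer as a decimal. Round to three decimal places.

Using m = M/MB = 2536.7/988 ≈ 2.567510. From m = (1 + c)/(c + rr + e), rearranging gives 1 + c = m·(c + rr + e), so c·(1 − m) = m·(rr + e) − 1.
Hence c = [m·(rr + e) − 1]/(1 − m) = [2.567510 × (0.135 + 0.017) − 1] / (1 − 2.567510) ≈ 0.388985.

0.389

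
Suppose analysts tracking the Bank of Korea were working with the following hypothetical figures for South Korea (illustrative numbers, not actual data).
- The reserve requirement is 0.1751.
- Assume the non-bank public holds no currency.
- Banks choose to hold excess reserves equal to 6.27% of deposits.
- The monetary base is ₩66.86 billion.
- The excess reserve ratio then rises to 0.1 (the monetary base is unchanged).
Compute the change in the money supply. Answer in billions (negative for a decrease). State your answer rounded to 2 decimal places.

-38.12 billion

Initially m₁ = 1 / (0.1751 + 0.0627) ≈ 4.20521, so M₁ = 4.20521 × 66.86 ≈ 281.1603 billion.
After the change m₂ = 1 / (0.1751 + 0.1) ≈ 3.63504, so M₂ = 3.63504 × 66.86 ≈ 243.0388 billion.
ΔM = M₂ − M₁ = 243.0388 − 281.1603 = -38.1215 billion.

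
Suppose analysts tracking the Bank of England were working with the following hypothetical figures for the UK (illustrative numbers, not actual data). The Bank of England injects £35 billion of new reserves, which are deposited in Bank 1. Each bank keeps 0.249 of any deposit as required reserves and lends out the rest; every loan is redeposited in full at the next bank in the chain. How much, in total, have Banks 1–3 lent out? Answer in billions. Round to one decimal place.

£60.8 billion

Bank i lends (1 − rr)^i of the original deposit: Bank 1 lends 35·0.7510 = 26.2850, Bank 2 lends 35·0.7510² ≈ 19.7400, and so on.
Summing a geometric series: total = 35·[0.7510·(1 − 0.7510^3) / (1 − 0.7510)] ≈ 60.8498 billion.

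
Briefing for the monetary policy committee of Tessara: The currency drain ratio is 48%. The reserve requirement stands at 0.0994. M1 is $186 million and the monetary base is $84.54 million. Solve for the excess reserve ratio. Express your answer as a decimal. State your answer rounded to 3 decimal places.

Using m = M/MB = 186/84.54 ≈ 2.200142. Since m = (1 + c)/(c + rr + e), the denominator satisfies c + rr + e = (1 + c)/m = (1 + 0.48) / 2.200142 ≈ 0.672684.
With c = 0.48 and rr = 0.0994, the excess reserve ratio is 0.672684 − 0.48 − 0.0994 = 0.093284.

0.093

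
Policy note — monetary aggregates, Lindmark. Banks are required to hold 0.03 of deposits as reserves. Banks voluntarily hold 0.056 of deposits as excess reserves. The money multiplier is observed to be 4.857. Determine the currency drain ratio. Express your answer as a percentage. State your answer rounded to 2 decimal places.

15.10%

Using m = 4.857. From m = (1 + c)/(c + rr + e), rearranging gives 1 + c = m·(c + rr + e), so c·(1 − m) = m·(rr + e) − 1.
Hence c = [m·(rr + e) − 1]/(1 − m) = [4.857 × (0.03 + 0.056) − 1] / (1 − 4.857) ≈ 0.150972.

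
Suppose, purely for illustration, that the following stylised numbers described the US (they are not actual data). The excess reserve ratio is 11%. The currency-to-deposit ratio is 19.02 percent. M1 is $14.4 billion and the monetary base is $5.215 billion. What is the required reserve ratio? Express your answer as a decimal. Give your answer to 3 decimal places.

0.131

Using m = M/MB = 14.4/5.215 ≈ 2.761266. Since m = (1 + c)/(c + rr + e), the denominator satisfies c + rr + e = (1 + c)/m = (1 + 0.1902) / 2.761266 ≈ 0.431034.
With c = 0.1902 and e = 0.11, the required reserve ratio is 0.431034 − 0.1902 − 0.11 = 0.130834.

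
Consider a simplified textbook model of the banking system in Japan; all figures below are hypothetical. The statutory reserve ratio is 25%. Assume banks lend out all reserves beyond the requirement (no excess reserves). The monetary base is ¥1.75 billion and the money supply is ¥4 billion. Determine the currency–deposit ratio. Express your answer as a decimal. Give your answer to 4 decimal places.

0.3333

Using m = M/MB = 4/1.75 ≈ 2.285714. From m = (1 + c)/(c + rr + e), rearranging gives 1 + c = m·(c + rr + e), so c·(1 − m) = m·(rr + e) − 1.
Hence c = [m·(rr + e) − 1]/(1 − m) = [2.285714 × (0.25 + 0) − 1] / (1 − 2.285714) ≈ 0.333333.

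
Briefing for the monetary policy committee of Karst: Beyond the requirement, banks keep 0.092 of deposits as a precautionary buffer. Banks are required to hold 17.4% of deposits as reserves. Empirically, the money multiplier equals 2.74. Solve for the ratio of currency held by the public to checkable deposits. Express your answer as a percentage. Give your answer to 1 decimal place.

15.6%

Using m = 2.74. From m = (1 + c)/(c + rr + e), rearranging gives 1 + c = m·(c + rr + e), so c·(1 − m) = m·(rr + e) − 1.
Hence c = [m·(rr + e) − 1]/(1 − m) = [2.74 × (0.174 + 0.092) − 1] / (1 − 2.74) ≈ 0.155839.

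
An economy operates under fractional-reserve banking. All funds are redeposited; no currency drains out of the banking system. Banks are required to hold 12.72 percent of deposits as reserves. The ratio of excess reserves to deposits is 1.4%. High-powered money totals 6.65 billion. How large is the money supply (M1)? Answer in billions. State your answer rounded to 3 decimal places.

The money multiplier is m = 1 / (rr + e) = 1 / (0.1272 + 0.014) ≈ 7.08215.
So M = m × MB = 7.08215 × 6.65 ≈ 47.0963 billion.

47.096 billion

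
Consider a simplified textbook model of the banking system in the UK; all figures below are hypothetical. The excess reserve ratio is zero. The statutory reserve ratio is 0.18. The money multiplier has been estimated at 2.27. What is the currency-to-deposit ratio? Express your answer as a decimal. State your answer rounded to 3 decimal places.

0.466

Using m = 2.27. From m = (1 + c)/(c + rr + e), rearranging gives 1 + c = m·(c + rr + e), so c·(1 − m) = m·(rr + e) − 1.
Hence c = [m·(rr + e) − 1]/(1 − m) = [2.27 × (0.18 + 0) − 1] / (1 − 2.27) ≈ 0.465669.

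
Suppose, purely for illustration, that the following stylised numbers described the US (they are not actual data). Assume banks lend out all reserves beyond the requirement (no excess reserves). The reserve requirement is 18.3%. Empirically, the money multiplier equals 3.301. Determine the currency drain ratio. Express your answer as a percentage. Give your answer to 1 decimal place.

Using m = 3.301. From m = (1 + c)/(c + rr + e), rearranging gives 1 + c = m·(c + rr + e), so c·(1 − m) = m·(rr + e) − 1.
Hence c = [m·(rr + e) − 1]/(1 − m) = [3.301 × (0.183 + 0) − 1] / (1 − 3.301) ≈ 0.172063.

17.2%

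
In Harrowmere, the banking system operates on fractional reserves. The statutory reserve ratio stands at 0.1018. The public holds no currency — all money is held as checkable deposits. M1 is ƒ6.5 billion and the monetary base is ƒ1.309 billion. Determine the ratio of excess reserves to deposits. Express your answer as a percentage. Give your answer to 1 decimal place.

10.0%

Using m = M/MB = 6.5/1.309 ≈ 4.965623. Since m = (1 + c)/(c + rr + e), the denominator satisfies c + rr + e = (1 + c)/m = (1 + 0) / 4.965623 ≈ 0.201385.
With c = 0 and rr = 0.1018, the ratio of excess reserves to deposits is 0.201385 − 0 − 0.1018 = 0.099585.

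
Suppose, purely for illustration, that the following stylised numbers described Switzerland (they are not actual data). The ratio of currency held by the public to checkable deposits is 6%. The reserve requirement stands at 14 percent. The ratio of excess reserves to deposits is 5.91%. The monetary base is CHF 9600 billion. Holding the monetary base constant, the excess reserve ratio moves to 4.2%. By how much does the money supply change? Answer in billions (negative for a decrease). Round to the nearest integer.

CHF 2775 billion

Initially m₁ = (1 + 0.06) / (0.14 + 0.0591 + 0.06) ≈ 4.09108, so M₁ = 4.09108 × 9600 = 39274.368 billion.
After the change m₂ = (1 + 0.06) / (0.14 + 0.042 + 0.06) ≈ 4.38017, so M₂ = 4.38017 × 9600 = 42049.632 billion.
ΔM = M₂ − M₁ = 42049.632 − 39274.368 = 2775.264 billion.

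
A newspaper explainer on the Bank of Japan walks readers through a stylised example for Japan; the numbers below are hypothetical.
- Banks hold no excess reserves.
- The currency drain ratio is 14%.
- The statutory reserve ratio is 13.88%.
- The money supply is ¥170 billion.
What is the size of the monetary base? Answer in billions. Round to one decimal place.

¥41.6 billion

The money multiplier is m = (1 + c) / (rr + c) = (1 + 0.14) / (0.1388 + 0.14) ≈ 4.08895.
MB = M / m = 170 / 4.08895 ≈ 41.5755 billion.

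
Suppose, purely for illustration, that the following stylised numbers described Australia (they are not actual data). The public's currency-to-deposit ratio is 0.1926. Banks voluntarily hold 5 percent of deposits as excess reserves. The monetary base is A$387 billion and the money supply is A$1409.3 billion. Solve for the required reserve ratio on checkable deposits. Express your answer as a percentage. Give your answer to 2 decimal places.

8.49%

Using m = M/MB = 1409.3/387 ≈ 3.641602. Since m = (1 + c)/(c + rr + e), the denominator satisfies c + rr + e = (1 + c)/m = (1 + 0.1926) / 3.641602 ≈ 0.327493.
With c = 0.1926 and e = 0.05, the required reserve ratio on checkable deposits is 0.327493 − 0.1926 − 0.05 = 0.084893.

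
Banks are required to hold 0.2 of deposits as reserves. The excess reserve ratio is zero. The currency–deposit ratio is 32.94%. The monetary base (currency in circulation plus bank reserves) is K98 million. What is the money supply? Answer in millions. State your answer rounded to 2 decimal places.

K246.09 million

The money multiplier is m = (1 + c) / (rr + c) = (1 + 0.3294) / (0.2 + 0.3294) ≈ 2.51114.
So M = m × MB = 2.51114 × 98 ≈ 246.0917 million.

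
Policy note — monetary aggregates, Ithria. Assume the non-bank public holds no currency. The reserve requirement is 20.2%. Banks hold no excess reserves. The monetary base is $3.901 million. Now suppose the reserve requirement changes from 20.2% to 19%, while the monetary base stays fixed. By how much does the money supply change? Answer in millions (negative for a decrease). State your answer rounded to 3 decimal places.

$1.220 million

Initially m₁ = 1 / (0.202) ≈ 4.95050, so M₁ = 4.95050 × 3.901 ≈ 19.3119 million.
After the change m₂ = 1 / (0.19) ≈ 5.26316, so M₂ = 5.26316 × 3.901 ≈ 20.5316 million.
ΔM = M₂ − M₁ = 20.5316 − 19.3119 = 1.2197 million.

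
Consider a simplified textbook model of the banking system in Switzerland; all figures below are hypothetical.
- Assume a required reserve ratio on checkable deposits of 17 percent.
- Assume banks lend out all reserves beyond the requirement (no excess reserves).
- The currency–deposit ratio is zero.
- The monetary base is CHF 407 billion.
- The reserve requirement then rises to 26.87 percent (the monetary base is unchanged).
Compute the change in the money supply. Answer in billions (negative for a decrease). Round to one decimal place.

-879.4 billion

Initially m₁ = 1 / (0.17) ≈ 5.88235, so M₁ = 5.88235 × 407 ≈ 2394.1164 billion.
After the change m₂ = 1 / (0.2687) ≈ 3.72162, so M₂ = 3.72162 × 407 ≈ 1514.6993 billion.
ΔM = M₂ − M₁ = 1514.6993 − 2394.1164 = -879.4171 billion.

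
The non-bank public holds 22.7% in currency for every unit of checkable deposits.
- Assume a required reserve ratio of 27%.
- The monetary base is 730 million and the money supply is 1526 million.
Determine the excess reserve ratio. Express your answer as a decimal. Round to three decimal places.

0.090

Using m = M/MB = 1526/730 ≈ 2.090411. Since m = (1 + c)/(c + rr + e), the denominator satisfies c + rr + e = (1 + c)/m = (1 + 0.227) / 2.090411 ≈ 0.586966.
With c = 0.227 and rr = 0.27, the excess reserve ratio is 0.586966 − 0.227 − 0.27 = 0.089966.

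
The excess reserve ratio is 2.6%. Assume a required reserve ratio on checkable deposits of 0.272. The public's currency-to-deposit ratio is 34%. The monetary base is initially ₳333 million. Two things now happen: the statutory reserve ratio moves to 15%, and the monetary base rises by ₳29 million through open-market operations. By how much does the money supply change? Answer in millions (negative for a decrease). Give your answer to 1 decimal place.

₳240.7 million

Before: m₁ = (1 + 0.34) / (0.272 + 0.026 + 0.34) ≈ 2.10031, MB₁ = 333, so M₁ = 2.10031 × 333 ≈ 699.4032 million.
After: m₂ = (1 + 0.34) / (0.15 + 0.026 + 0.34) ≈ 2.59690, MB₂ = 333 + 29 = 362, so M₂ = 2.59690 × 362 = 940.0778 million.
ΔM = M₂ − M₁ = 940.0778 − 699.4032 = 240.6746 million.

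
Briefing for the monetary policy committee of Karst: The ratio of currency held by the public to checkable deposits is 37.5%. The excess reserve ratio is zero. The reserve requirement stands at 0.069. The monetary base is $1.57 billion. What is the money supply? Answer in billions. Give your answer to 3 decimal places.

The money multiplier is m = (1 + c) / (rr + c) = (1 + 0.375) / (0.069 + 0.375) ≈ 3.09685.
So M = m × MB = 3.09685 × 1.57 ≈ 4.8621 billion.

$4.862 billion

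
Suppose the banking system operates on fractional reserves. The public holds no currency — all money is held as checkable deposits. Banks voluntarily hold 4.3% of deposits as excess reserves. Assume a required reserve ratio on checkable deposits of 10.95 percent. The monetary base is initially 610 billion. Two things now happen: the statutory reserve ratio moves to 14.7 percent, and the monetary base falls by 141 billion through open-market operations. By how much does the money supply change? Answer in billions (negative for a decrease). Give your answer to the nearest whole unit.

Before: m₁ = 1 / (0.1095 + 0.043) ≈ 6.5574, MB₁ = 610, so M₁ = 6.5574 × 610 = 4000.014 billion.
After: m₂ = 1 / (0.147 + 0.043) ≈ 5.2632, MB₂ = 610 − 141 = 469, so M₂ = 5.2632 × 469 = 2468.4408 billion.
ΔM = M₂ − M₁ = 2468.4408 − 4000.014 = -1531.5732 billion.

-1532 billion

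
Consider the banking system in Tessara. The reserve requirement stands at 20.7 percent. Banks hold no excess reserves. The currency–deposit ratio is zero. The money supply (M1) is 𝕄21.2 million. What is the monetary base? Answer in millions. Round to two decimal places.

𝕄4.39 million

With no currency drain and no excess reserves, the money multiplier is m = 1/rr = 1/0.207 ≈ 4.83092.
The monetary base is MB = M / m = 21.2 / 4.83092 ≈ 4.3884 million.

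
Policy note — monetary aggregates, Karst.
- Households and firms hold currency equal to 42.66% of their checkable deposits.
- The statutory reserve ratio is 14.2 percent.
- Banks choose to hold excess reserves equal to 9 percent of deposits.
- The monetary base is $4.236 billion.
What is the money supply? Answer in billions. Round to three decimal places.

$9.176 billion

The money multiplier is m = (1 + c) / (rr + e + c) = (1 + 0.4266) / (0.142 + 0.09 + 0.4266) ≈ 2.16611.
So M = m × MB = 2.16611 × 4.236 ≈ 9.1756 billion.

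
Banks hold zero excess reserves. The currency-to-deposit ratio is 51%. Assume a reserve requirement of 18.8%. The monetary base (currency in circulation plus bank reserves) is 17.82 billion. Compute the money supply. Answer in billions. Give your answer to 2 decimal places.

The money multiplier is m = (1 + c) / (rr + c) = (1 + 0.51) / (0.188 + 0.51) ≈ 2.16332.
So M = m × MB = 2.16332 × 17.82 ≈ 38.5504 billion.

38.55 billion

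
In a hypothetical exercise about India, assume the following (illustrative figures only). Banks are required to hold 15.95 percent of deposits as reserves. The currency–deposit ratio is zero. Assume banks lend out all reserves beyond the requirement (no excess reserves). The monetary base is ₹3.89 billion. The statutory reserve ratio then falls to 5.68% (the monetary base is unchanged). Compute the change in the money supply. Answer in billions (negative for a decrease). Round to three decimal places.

Initially m₁ = 1 / (0.1595) ≈ 6.26959, so M₁ = 6.26959 × 3.89 ≈ 24.3887 billion.
After the change m₂ = 1 / (0.0568) ≈ 17.60563, so M₂ = 17.60563 × 3.89 ≈ 68.4859 billion.
ΔM = M₂ − M₁ = 68.4859 − 24.3887 = 44.0972 billion.

₹44.097 billion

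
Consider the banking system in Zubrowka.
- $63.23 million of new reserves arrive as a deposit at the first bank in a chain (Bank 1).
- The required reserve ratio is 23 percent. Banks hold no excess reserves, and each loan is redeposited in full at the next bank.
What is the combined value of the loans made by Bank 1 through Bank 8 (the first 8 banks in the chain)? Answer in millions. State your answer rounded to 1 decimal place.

$185.5 million

Bank i lends (1 − rr)^i of the original deposit: Bank 1 lends 63.23·0.7700 = 48.6871, Bank 2 lends 63.23·0.7700² ≈ 37.4891, and so on.
Summing a geometric series: total = 63.23·[0.7700·(1 − 0.7700^8) / (1 − 0.7700)] ≈ 185.5246 million.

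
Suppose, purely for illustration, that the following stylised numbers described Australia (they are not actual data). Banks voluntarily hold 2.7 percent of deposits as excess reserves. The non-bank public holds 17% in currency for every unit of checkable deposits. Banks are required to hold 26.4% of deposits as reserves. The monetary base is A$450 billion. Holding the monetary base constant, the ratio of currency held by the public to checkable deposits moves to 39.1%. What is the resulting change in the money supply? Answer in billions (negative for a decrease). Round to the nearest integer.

Initially m₁ = (1 + 0.17) / (0.264 + 0.027 + 0.17) ≈ 2.5380, so M₁ = 2.5380 × 450 = 1142.1 billion.
After the change m₂ = (1 + 0.391) / (0.264 + 0.027 + 0.391) ≈ 2.0396, so M₂ = 2.0396 × 450 = 917.82 billion.
ΔM = M₂ − M₁ = 917.82 − 1142.1 = -224.28 billion.

-224 billion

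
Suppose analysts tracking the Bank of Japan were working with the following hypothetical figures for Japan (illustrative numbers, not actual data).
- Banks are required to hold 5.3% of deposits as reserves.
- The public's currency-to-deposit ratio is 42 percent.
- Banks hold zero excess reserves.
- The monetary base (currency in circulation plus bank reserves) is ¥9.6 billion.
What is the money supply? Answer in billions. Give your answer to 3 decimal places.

¥28.820 billion

The money multiplier is m = (1 + c) / (rr + c) = (1 + 0.42) / (0.053 + 0.42) ≈ 3.00211.
So M = m × MB = 3.00211 × 9.6 ≈ 28.8203 billion.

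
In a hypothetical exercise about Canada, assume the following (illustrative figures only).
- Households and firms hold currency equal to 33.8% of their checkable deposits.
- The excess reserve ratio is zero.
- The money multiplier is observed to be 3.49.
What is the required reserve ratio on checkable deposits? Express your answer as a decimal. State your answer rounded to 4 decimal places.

Using m = 3.49. Since m = (1 + c)/(c + rr + e), the denominator satisfies c + rr + e = (1 + c)/m = (1 + 0.338) / 3.49 ≈ 0.383381.
With c = 0.338 and e = 0, the required reserve ratio on checkable deposits is 0.383381 − 0.338 − 0 = 0.045381.

0.0454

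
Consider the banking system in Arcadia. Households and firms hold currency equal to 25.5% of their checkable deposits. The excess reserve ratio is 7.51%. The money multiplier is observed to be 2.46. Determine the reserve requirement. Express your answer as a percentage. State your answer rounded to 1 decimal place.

Using m = 2.46. Since m = (1 + c)/(c + rr + e), the denominator satisfies c + rr + e = (1 + c)/m = (1 + 0.255) / 2.46 ≈ 0.510163.
With c = 0.255 and e = 0.0751, the reserve requirement is 0.510163 − 0.255 − 0.0751 = 0.180063.

18.0%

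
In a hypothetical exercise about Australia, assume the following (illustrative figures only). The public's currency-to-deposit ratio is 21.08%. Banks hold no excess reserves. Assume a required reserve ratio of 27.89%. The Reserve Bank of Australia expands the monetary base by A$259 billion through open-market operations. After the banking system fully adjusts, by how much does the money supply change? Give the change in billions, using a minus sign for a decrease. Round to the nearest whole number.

The money multiplier is m = (1 + c) / (rr + c) = (1 + 0.2108) / (0.2789 + 0.2108) ≈ 2.4725.
The purchase adds 259 billion of base, so ΔM = m × ΔMB = 2.4725 × (+259) = 640.3775 billion.

A$640 billion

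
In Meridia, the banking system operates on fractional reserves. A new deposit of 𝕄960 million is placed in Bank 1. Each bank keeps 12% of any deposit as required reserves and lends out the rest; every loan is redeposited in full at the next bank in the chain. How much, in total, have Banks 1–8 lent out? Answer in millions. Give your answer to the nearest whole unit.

Bank i lends (1 − rr)^i of the original deposit: Bank 1 lends 960·0.8800 = 844.8000, Bank 2 lends 960·0.8800² = 743.4240, and so on.
Summing a geometric series: total = 960·[0.8800·(1 − 0.8800^8) / (1 − 0.8800)] ≈ 4508.1729 million.

𝕄4508 million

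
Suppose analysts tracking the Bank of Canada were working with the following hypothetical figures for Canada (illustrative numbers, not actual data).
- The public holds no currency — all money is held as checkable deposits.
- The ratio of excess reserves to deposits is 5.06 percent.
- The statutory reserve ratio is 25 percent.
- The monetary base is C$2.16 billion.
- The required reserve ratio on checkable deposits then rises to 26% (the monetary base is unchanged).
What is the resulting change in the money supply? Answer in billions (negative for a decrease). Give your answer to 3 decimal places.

-0.231 billion

Initially m₁ = 1 / (0.25 + 0.0506) ≈ 3.32668, so M₁ = 3.32668 × 2.16 ≈ 7.1856 billion.
After the change m₂ = 1 / (0.26 + 0.0506) ≈ 3.21958, so M₂ = 3.21958 × 2.16 ≈ 6.9543 billion.
ΔM = M₂ − M₁ = 6.9543 − 7.1856 = -0.2313 billion.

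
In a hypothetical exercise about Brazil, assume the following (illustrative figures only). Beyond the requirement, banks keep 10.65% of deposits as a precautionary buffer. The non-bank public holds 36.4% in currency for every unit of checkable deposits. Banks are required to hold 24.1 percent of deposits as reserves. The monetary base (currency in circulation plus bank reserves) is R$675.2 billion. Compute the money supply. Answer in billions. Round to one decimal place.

R$1294.4 billion

The money multiplier is m = (1 + c) / (rr + e + c) = (1 + 0.364) / (0.241 + 0.1065 + 0.364) ≈ 1.91708.
So M = m × MB = 1.91708 × 675.2 ≈ 1294.4124 billion.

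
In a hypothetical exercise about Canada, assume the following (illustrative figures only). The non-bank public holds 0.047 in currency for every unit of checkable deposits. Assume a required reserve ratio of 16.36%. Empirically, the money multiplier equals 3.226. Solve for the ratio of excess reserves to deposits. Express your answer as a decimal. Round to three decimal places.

0.114

Using m = 3.226. Since m = (1 + c)/(c + rr + e), the denominator satisfies c + rr + e = (1 + c)/m = (1 + 0.047) / 3.226 ≈ 0.324551.
With c = 0.047 and rr = 0.1636, the ratio of excess reserves to deposits is 0.324551 − 0.047 − 0.1636 = 0.113951.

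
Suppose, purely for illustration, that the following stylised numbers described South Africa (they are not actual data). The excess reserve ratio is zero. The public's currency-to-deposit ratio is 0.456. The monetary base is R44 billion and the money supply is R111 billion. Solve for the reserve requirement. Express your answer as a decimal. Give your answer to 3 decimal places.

0.121

Using m = M/MB = 111/44 ≈ 2.522727. Since m = (1 + c)/(c + rr + e), the denominator satisfies c + rr + e = (1 + c)/m = (1 + 0.456) / 2.522727 ≈ 0.577153.
With c = 0.456 and e = 0, the reserve requirement is 0.577153 − 0.456 − 0 = 0.121153.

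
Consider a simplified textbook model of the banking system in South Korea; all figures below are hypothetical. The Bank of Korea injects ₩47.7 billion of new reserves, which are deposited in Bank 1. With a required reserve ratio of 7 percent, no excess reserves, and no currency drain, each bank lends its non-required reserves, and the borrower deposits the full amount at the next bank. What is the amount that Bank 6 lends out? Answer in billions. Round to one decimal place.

₩30.9 billion

Each bank lends a fraction (1 − rr) = 0.9300 of the deposit it receives, so Bank 6 receives 47.7·0.9300^5 and lends 47.7·0.9300^6 ≈ 30.8614 billion.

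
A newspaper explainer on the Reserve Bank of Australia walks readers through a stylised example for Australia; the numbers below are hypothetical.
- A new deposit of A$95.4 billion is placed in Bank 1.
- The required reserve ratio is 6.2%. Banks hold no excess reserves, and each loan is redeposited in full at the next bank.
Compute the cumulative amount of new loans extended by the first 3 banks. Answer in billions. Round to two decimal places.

Bank i lends (1 − rr)^i of the original deposit: Bank 1 lends 95.4·0.9380 = 89.4852, Bank 2 lends 95.4·0.9380² ≈ 83.9371, and so on.
Summing a geometric series: total = 95.4·[0.9380·(1 − 0.9380^3) / (1 − 0.9380)] ≈ 252.1553 billion.

A$252.16 billion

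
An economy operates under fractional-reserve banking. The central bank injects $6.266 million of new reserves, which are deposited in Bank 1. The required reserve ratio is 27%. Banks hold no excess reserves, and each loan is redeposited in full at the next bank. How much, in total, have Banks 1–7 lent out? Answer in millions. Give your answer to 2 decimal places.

Bank i lends (1 − rr)^i of the original deposit: Bank 1 lends 6.266·0.7300 ≈ 4.5742, Bank 2 lends 6.266·0.7300² ≈ 3.3392, and so on.
Summing a geometric series: total = 6.266·[0.7300·(1 − 0.7300^7) / (1 − 0.7300)] ≈ 15.0698 million.

$15.07 million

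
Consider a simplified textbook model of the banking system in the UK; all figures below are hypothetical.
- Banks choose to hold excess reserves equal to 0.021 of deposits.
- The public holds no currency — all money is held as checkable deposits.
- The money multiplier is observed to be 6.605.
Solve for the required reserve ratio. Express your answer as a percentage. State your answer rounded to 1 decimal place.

13.0%

Using m = 6.605. Since m = (1 + c)/(c + rr + e), the denominator satisfies c + rr + e = (1 + c)/m = (1 + 0) / 6.605 ≈ 0.151400.
With c = 0 and e = 0.021, the required reserve ratio is 0.151400 − 0 − 0.021 = 0.1304.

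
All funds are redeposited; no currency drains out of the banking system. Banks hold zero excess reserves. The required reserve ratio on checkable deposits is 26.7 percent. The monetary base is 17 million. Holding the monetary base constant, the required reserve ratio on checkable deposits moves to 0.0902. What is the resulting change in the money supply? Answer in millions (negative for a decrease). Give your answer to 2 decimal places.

124.80 million

Initially m₁ = 1 / (0.267) ≈ 3.74532, so M₁ = 3.74532 × 17 ≈ 63.6704 million.
After the change m₂ = 1 / (0.0902) ≈ 11.08647, so M₂ = 11.08647 × 17 ≈ 188.47 million.
ΔM = M₂ − M₁ = 188.47 − 63.6704 = 124.7996 million.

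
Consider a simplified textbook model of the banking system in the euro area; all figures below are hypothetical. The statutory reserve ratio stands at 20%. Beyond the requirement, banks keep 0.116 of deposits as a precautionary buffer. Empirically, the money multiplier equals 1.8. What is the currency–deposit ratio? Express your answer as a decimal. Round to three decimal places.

Using m = 1.8. From m = (1 + c)/(c + rr + e), rearranging gives 1 + c = m·(c + rr + e), so c·(1 − m) = m·(rr + e) − 1.
Hence c = [m·(rr + e) − 1]/(1 − m) = [1.8 × (0.2 + 0.116) − 1] / (1 − 1.8) = 0.539000.

0.539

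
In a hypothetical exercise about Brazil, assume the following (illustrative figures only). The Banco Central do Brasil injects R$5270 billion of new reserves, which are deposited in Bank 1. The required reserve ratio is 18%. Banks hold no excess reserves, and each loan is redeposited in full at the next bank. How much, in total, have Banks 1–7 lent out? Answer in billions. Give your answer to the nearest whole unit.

R$18023 billion

Bank i lends (1 − rr)^i of the original deposit: Bank 1 lends 5270·0.8200 = 4321.4000, Bank 2 lends 5270·0.8200² = 3543.5480, and so on.
Summing a geometric series: total = 5270·[0.8200·(1 − 0.8200^7) / (1 − 0.8200)] ≈ 18022.9876 billion.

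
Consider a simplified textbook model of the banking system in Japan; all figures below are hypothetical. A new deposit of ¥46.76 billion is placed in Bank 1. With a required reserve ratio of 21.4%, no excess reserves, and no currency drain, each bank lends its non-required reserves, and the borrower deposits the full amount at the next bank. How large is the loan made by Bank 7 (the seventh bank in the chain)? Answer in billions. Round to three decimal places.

¥8.666 billion

Each bank lends a fraction (1 − rr) = 0.7860 of the deposit it receives, so Bank 7 receives 46.76·0.7860^6 and lends 46.76·0.7860^7 ≈ 8.6663 billion.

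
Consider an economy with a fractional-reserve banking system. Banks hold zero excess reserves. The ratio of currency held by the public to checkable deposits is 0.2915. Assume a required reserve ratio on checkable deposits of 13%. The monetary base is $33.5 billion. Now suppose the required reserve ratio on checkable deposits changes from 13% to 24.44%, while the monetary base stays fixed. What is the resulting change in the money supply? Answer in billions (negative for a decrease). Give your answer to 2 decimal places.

Initially m₁ = (1 + 0.2915) / (0.13 + 0.2915) ≈ 3.06406, so M₁ = 3.06406 × 33.5 ≈ 102.646 billion.
After the change m₂ = (1 + 0.2915) / (0.2444 + 0.2915) ≈ 2.40996, so M₂ = 2.40996 × 33.5 ≈ 80.7337 billion.
ΔM = M₂ − M₁ = 80.7337 − 102.646 = -21.9123 billion.

-21.91 billion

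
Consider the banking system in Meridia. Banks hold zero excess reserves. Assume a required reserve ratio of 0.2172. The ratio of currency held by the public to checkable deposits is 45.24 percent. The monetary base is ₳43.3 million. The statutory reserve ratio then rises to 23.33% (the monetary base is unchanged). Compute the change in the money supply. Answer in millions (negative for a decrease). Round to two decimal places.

Initially m₁ = (1 + 0.4524) / (0.2172 + 0.4524) ≈ 2.16906, so M₁ = 2.16906 × 43.3 ≈ 93.9203 million.
After the change m₂ = (1 + 0.4524) / (0.2333 + 0.4524) ≈ 2.11813, so M₂ = 2.11813 × 43.3 ≈ 91.715 million.
ΔM = M₂ − M₁ = 91.715 − 93.9203 = -2.2053 million.

-2.21 million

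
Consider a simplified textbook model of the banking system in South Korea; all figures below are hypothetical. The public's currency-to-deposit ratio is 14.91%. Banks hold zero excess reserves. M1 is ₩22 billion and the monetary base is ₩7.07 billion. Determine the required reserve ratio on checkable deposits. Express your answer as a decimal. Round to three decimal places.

Using m = M/MB = 22/7.07 ≈ 3.111740. Since m = (1 + c)/(c + rr + e), the denominator satisfies c + rr + e = (1 + c)/m = (1 + 0.1491) / 3.111740 ≈ 0.369279.
With c = 0.1491 and e = 0, the required reserve ratio on checkable deposits is 0.369279 − 0.1491 − 0 = 0.220179.

0.220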